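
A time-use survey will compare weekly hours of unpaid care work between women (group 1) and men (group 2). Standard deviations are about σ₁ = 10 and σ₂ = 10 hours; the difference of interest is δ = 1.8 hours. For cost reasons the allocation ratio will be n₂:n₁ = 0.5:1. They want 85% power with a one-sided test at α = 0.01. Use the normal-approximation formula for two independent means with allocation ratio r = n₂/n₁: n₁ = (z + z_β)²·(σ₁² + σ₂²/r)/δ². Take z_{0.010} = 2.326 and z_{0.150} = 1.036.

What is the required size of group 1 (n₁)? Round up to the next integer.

n₁ = 1047

n₁ = (z_α + z_β)² · (σ₁² + σ₂²/r) / δ²
   = (2.326 + 1.036)² · (10² + 10²/0.5) / 1.8²
   = 11.3030 · (100 + 200) / 3.24
   = 11.3030 · 300 / 3.24
   = 1046.58
Round up → n₁ = 1047; n₂ = r·n₁ = 0.5 × 1047 = 524.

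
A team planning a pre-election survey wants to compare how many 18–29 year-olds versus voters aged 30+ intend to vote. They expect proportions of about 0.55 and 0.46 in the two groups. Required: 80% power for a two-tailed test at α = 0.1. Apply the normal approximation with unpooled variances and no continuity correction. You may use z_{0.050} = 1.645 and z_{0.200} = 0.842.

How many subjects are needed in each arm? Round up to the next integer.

n = (z_{α/2} + z_β)² · [p₁(1−p₁) + p₂(1−p₂)] / (p₁ − p₂)²
  = (1.645 + 0.842)² · (0.55·0.45 + 0.46·0.54) / (0.09)²
  = (2.487)² · (0.2475 + 0.2484) / 0.0081
  = 6.1852 · 0.4959 / 0.0081
  = 378.67
Round up → n = 379 per group.

n = 379 per group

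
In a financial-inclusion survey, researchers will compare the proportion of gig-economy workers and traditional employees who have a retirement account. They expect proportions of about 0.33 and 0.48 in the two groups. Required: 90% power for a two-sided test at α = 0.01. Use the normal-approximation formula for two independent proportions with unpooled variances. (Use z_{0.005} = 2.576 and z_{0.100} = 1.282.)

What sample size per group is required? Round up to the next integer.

n = (z_{α/2} + z_β)² · [p₁(1−p₁) + p₂(1−p₂)] / (p₁ − p₂)²
  = (2.576 + 1.282)² · (0.33·0.67 + 0.48·0.52) / (-0.15)²
  = (3.858)² · (0.2211 + 0.2496) / 0.0225
  = 14.8842 · 0.4707 / 0.0225
  = 311.38
Round up → n = 312 per group.

n = 312 per group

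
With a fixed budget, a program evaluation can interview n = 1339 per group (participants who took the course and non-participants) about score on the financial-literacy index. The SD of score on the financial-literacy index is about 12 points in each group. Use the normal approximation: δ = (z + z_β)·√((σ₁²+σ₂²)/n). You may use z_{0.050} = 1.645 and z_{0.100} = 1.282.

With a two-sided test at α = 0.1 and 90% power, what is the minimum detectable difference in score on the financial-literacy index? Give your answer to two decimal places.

Minimum detectable difference ≈ 1.36 points

δ = (z_{α/2} + z_β) · √((σ₁²+σ₂²)/n)
  = (1.645 + 1.282) · √(288/1339)
  = 2.927 · √0.21509
  = 2.927 · 0.4638
  = 1.3575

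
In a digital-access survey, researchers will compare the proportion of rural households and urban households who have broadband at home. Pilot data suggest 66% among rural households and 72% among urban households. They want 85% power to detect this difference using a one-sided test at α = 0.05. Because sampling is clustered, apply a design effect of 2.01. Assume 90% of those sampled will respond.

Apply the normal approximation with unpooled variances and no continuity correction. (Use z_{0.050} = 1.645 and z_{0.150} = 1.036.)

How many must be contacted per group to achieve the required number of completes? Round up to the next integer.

n = 1900 per group

n = (z_α + z_β)² · [p₁(1−p₁) + p₂(1−p₂)] / (p₁ − p₂)²
  = (1.645 + 1.036)² · (0.66·0.34 + 0.72·0.28) / (-0.06)²
  = (2.681)² · (0.2244 + 0.2016) / 0.0036
  = 7.1878 · 0.4260 / 0.0036
  = 850.55
Design effect: 2.01 × 850.55 = 1709.61.
Adjust for 90% response: 1709.61 / 0.90 = 1899.57.
Round up → n = 1900 per group.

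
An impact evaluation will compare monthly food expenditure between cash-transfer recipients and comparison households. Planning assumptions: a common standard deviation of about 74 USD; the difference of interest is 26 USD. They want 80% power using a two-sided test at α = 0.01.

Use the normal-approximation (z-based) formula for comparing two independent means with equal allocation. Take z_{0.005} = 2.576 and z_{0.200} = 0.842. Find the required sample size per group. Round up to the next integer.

n = (z_{α/2} + z_β)² · (σ₁² + σ₂²) / δ²
  = (2.576 + 0.842)² · (2·74² = 10952) / 26²
  = 11.6827 · 10952 / 676
  = 189.27
Round up → n = 190 per group.

n = 190 per group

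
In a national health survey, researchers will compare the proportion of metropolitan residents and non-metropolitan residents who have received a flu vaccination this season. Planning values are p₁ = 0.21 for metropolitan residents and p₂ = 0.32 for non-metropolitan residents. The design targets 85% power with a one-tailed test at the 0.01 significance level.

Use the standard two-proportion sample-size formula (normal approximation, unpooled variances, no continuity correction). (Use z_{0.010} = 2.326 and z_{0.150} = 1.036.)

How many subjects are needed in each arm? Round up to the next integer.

n = 359 per group

n = (z_α + z_β)² · [p₁(1−p₁) + p₂(1−p₂)] / (p₁ − p₂)²
  = (2.326 + 1.036)² · (0.21·0.79 + 0.32·0.68) / (-0.11)²
  = (3.362)² · (0.1659 + 0.2176) / 0.0121
  = 11.3030 · 0.3835 / 0.0121
  = 358.24
Round up → n = 359 per group.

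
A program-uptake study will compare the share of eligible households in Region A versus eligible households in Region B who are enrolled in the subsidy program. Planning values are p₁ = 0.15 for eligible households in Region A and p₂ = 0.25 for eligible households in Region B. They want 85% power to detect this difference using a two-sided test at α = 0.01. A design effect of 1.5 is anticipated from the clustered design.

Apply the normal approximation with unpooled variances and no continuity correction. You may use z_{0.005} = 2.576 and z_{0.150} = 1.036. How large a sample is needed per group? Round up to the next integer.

n = (z_{α/2} + z_β)² · [p₁(1−p₁) + p₂(1−p₂)] / (p₁ − p₂)²
  = (2.576 + 1.036)² · (0.15·0.85 + 0.25·0.75) / (-0.10)²
  = (3.612)² · (0.1275 + 0.1875) / 0.0100
  = 13.0465 · 0.3150 / 0.0100
  = 410.97
Design effect: 1.5 × 410.97 = 616.45.
Round up → n = 617 per group.

n = 617 per group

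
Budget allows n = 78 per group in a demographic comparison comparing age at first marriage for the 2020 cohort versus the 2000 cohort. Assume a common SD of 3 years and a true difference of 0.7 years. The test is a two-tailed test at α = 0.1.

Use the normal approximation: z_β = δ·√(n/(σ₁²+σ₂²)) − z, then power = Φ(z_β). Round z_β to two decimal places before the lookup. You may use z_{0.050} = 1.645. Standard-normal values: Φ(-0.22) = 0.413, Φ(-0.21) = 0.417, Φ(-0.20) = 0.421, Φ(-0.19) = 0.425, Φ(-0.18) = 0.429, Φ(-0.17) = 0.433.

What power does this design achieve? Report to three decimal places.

z_β = δ·√(n/(σ₁²+σ₂²)) − z_{α/2}
    = 0.7 · √(78/18) − 1.645
    = 0.7 · 2.08167 − 1.645
    = 1.4572 − 1.645 = -0.1878 → -0.19
Power = Φ(-0.19) = 0.425.

Power ≈ 0.425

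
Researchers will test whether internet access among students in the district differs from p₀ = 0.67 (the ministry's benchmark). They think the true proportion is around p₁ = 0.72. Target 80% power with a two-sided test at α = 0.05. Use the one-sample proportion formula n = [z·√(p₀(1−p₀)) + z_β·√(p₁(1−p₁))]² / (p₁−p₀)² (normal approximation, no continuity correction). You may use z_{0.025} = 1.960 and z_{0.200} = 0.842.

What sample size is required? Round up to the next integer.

n = [z_{α/2}·√(p₀q₀) + z_β·√(p₁q₁)]² / (p₁ − p₀)²
  = [1.960·√(0.67·0.33) + 0.842·√(0.72·0.28)]² / (0.05)²
  = [1.960·0.4702 + 0.842·0.4490]² / 0.0025
  = [1.2997]² / 0.0025
  = 675.66
Round up → n = 676.

n = 676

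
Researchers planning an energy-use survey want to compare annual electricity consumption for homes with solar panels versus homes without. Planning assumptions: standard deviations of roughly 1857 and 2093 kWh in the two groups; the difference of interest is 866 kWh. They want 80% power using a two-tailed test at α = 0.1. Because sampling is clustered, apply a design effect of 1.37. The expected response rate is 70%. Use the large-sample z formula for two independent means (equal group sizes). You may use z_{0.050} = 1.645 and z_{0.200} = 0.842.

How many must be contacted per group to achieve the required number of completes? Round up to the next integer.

n = 127 per group

n = (z_{α/2} + z_β)² · (σ₁² + σ₂²) / δ²
  = (1.645 + 0.842)² · (1857² + 2093² = 7829098) / 866²
  = 6.1852 · 7829098 / 749956
  = 64.57
Design effect: 1.37 × 64.57 = 88.46.
Adjust for 70% response: 88.46 / 0.70 = 126.37.
Round up → n = 127 per group.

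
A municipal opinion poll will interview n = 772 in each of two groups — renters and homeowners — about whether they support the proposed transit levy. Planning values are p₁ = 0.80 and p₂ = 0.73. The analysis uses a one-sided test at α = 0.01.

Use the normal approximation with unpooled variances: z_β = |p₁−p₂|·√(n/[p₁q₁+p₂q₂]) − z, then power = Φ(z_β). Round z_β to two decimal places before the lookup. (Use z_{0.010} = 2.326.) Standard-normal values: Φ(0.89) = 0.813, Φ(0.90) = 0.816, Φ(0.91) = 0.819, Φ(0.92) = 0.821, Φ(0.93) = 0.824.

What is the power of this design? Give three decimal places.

Power ≈ 0.824

z_β = |p₁−p₂|·√(n/[p₁q₁+p₂q₂]) − z_α
    = 0.07 · √(772/0.3571) − 2.326
    = 0.07 · 46.4958 − 2.326
    = 3.2547 − 2.326 = 0.9287 → 0.93
Power = Φ(0.93) = 0.824.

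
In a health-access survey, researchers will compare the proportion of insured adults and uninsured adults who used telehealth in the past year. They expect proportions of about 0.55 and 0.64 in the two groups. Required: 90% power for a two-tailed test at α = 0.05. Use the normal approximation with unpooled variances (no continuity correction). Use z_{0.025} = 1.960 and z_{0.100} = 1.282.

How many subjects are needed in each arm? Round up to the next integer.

n = 621 per group

n = (z_{α/2} + z_β)² · [p₁(1−p₁) + p₂(1−p₂)] / (p₁ − p₂)²
  = (1.960 + 1.282)² · (0.55·0.45 + 0.64·0.36) / (-0.09)²
  = (3.242)² · (0.2475 + 0.2304) / 0.0081
  = 10.5106 · 0.4779 / 0.0081
  = 620.12
Round up → n = 621 per group.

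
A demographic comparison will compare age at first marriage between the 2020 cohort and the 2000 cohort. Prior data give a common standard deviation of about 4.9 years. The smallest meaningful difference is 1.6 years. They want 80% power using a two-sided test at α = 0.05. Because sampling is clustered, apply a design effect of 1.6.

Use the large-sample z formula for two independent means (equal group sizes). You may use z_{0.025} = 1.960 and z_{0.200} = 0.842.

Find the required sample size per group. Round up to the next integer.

n = (z_{α/2} + z_β)² · (σ₁² + σ₂²) / δ²
  = (1.960 + 0.842)² · (2·4.9² = 48.02) / 1.6²
  = 7.8512 · 48.02 / 2.56
  = 147.27
Design effect: 1.6 × 147.27 = 235.63.
Round up → n = 236 per group.

n = 236 per group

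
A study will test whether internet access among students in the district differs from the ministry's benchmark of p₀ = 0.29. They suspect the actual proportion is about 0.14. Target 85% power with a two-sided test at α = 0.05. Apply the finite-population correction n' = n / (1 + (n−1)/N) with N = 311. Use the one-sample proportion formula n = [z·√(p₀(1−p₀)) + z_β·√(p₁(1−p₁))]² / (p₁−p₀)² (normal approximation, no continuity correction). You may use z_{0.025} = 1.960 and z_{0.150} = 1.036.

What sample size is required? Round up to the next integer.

n = 57

n = [z_{α/2}·√(p₀q₀) + z_β·√(p₁q₁)]² / (p₁ − p₀)²
  = [1.960·√(0.29·0.71) + 1.036·√(0.14·0.86)]² / (-0.15)²
  = [1.960·0.4538 + 1.036·0.3470]² / 0.0225
  = [1.2489]² / 0.0225
  = 69.32
Finite-population correction (N = 311): 69.32 / (1 + (69.32 − 1)/311) = 56.83.
Round up → n = 57.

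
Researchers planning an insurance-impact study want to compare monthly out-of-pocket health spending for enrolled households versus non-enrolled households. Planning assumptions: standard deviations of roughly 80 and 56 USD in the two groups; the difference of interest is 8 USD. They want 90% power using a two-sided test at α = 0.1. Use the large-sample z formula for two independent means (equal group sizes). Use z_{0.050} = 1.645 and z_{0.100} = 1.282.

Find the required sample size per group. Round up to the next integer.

n = 1277 per group

n = (z_{α/2} + z_β)² · (σ₁² + σ₂²) / δ²
  = (1.645 + 1.282)² · (80² + 56² = 9536) / 8²
  = 8.5673 · 9536 / 64
  = 1276.53
Round up → n = 1277 per group.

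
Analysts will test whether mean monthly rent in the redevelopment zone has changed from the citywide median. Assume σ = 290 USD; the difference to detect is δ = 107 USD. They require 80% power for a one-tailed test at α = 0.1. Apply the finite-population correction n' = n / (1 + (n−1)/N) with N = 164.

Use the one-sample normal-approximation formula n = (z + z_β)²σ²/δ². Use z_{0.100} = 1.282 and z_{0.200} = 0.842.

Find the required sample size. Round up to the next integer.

n = (z_α + z_β)² · σ² / δ²
  = (1.282 + 0.842)² · 290² / 107²
  = 4.5114 · 84100 / 11449
  = 33.14
Finite-population correction (N = 164): 33.14 / (1 + (33.14 − 1)/164) = 27.71.
Round up → n = 28.

n = 28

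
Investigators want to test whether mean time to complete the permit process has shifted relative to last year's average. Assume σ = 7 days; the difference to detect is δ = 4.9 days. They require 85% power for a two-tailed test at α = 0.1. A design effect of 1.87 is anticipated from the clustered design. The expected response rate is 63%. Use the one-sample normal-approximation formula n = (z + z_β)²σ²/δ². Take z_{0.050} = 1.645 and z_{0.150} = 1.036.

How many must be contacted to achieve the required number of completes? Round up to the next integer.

n = (z_{α/2} + z_β)² · σ² / δ²
  = (1.645 + 1.036)² · 7² / 4.9²
  = 7.1878 · 49 / 24.01
  = 14.67
Design effect: 1.87 × 14.67 = 27.43.
Adjust for 63% response: 27.43 / 0.63 = 43.54.
Round up → n = 44.

n = 44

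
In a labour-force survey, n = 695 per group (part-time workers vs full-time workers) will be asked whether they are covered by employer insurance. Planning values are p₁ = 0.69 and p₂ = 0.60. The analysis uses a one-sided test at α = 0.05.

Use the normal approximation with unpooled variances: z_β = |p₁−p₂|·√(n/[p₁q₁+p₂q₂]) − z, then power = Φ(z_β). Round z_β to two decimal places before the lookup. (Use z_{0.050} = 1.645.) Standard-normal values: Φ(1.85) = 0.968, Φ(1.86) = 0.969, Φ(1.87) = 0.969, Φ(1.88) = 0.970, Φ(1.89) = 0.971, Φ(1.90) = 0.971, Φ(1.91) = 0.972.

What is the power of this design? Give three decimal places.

z_β = |p₁−p₂|·√(n/[p₁q₁+p₂q₂]) − z_α
    = 0.09 · √(695/0.4539) − 1.645
    = 0.09 · 39.1302 − 1.645
    = 3.5217 − 1.645 = 1.8767 → 1.88
Power = Φ(1.88) = 0.970.

Power ≈ 0.970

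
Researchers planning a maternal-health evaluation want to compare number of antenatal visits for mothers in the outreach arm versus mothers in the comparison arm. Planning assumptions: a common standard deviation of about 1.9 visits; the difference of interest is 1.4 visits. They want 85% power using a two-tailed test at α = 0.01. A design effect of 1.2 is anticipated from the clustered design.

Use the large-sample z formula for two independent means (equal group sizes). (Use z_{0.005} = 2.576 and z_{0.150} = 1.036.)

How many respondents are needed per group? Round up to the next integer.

n = (z_{α/2} + z_β)² · (σ₁² + σ₂²) / δ²
  = (2.576 + 1.036)² · (2·1.9² = 7.22) / 1.4²
  = 13.0465 · 7.22 / 1.96
  = 48.06
Design effect: 1.2 × 48.06 = 57.67.
Round up → n = 58 per group.

n = 58 per group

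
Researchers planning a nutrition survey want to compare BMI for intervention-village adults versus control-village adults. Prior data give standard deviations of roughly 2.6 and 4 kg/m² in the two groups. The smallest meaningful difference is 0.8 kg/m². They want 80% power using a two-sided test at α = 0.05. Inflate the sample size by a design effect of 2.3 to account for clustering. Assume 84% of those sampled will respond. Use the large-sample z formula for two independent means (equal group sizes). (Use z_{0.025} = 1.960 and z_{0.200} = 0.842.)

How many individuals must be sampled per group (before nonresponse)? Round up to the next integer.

n = (z_{α/2} + z_β)² · (σ₁² + σ₂²) / δ²
  = (1.960 + 0.842)² · (2.6² + 4² = 22.76) / 0.8²
  = 7.8512 · 22.76 / 0.64
  = 279.21
Design effect: 2.3 × 279.21 = 642.18.
Adjust for 84% response: 642.18 / 0.84 = 764.50.
Round up → n = 765 per group.

n = 765 per group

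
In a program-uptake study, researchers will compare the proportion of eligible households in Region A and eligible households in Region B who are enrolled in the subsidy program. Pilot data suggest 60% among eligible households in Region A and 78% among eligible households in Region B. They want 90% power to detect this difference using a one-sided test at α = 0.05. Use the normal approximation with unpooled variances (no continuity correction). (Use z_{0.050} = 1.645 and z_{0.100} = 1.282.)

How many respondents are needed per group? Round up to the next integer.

n = 109 per group

n = (z_α + z_β)² · [p₁(1−p₁) + p₂(1−p₂)] / (p₁ − p₂)²
  = (1.645 + 1.282)² · (0.60·0.40 + 0.78·0.22) / (-0.18)²
  = (2.927)² · (0.2400 + 0.1716) / 0.0324
  = 8.5673 · 0.4116 / 0.0324
  = 108.84
Round up → n = 109 per group.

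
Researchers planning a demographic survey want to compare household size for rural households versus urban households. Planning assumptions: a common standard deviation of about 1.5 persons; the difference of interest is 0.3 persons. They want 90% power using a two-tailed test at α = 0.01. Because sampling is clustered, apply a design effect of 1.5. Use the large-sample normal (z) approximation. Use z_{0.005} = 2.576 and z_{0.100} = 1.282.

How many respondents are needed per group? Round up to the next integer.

n = (z_{α/2} + z_β)² · (σ₁² + σ₂²) / δ²
  = (2.576 + 1.282)² · (2·1.5² = 4.5) / 0.3²
  = 14.8842 · 4.5 / 0.09
  = 744.21
Design effect: 1.5 × 744.21 = 1116.31.
Round up → n = 1117 per group.

n = 1117 per group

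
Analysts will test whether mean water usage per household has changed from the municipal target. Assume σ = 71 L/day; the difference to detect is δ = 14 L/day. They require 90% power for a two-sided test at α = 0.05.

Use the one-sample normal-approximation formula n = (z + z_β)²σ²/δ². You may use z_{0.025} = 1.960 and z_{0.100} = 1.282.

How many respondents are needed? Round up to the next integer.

n = 271

n = (z_{α/2} + z_β)² · σ² / δ²
  = (1.960 + 1.282)² · 71² / 14²
  = 10.5106 · 5041 / 196
  = 270.33
Round up → n = 271.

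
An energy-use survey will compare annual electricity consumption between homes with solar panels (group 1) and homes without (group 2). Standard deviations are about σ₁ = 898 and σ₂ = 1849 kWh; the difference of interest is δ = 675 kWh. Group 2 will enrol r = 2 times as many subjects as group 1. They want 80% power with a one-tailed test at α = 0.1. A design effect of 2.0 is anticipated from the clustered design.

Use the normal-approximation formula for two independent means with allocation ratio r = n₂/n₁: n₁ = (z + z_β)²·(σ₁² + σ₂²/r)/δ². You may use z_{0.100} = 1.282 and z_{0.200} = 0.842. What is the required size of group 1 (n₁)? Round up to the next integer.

n₁ = (z_α + z_β)² · (σ₁² + σ₂²/r) / δ²
   = (1.282 + 0.842)² · (898² + 1849²/2) / 675²
   = 4.5114 · (806404 + 1709400.5) / 455625
   = 4.5114 · 2515804.5 / 455625
   = 24.91
Design effect: 2.0 × 24.91 = 49.82.
Round up → n₁ = 50; n₂ = r·n₁ = 2 × 50 = 100.

n₁ = 50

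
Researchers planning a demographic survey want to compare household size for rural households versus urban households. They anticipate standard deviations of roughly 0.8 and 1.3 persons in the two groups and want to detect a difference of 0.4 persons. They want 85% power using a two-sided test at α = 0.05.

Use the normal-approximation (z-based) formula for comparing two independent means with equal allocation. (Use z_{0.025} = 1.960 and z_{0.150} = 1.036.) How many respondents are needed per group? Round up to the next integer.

n = (z_{α/2} + z_β)² · (σ₁² + σ₂²) / δ²
  = (1.960 + 1.036)² · (0.8² + 1.3² = 2.33) / 0.4²
  = 8.9760 · 2.33 / 0.16
  = 130.71
Round up → n = 131 per group.

n = 131 per group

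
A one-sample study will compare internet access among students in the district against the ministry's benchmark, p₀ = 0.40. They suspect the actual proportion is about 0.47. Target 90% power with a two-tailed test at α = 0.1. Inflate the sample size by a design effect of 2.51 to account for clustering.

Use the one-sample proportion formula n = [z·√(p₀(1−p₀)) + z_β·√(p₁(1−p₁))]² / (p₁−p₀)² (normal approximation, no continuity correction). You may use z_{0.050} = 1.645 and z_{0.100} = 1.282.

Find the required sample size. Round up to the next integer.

n = [z_{α/2}·√(p₀q₀) + z_β·√(p₁q₁)]² / (p₁ − p₀)²
  = [1.645·√(0.40·0.60) + 1.282·√(0.47·0.53)]² / (0.07)²
  = [1.645·0.4899 + 1.282·0.4991]² / 0.0049
  = [1.4457]² / 0.0049
  = 426.56
Design effect: 2.51 × 426.56 = 1070.66.
Round up → n = 1071.

n = 1071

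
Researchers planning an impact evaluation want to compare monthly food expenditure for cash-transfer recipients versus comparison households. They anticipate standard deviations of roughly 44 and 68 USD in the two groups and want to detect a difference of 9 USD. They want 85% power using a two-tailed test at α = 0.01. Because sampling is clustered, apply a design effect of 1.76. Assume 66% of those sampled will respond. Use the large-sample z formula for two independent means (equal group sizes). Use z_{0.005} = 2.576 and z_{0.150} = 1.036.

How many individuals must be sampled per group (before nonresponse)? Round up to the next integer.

n = (z_{α/2} + z_β)² · (σ₁² + σ₂²) / δ²
  = (2.576 + 1.036)² · (44² + 68² = 6560) / 9²
  = 13.0465 · 6560 / 81
  = 1056.61
Design effect: 1.76 × 1056.61 = 1859.63.
Adjust for 66% response: 1859.63 / 0.66 = 2817.62.
Round up → n = 2818 per group.

n = 2818 per group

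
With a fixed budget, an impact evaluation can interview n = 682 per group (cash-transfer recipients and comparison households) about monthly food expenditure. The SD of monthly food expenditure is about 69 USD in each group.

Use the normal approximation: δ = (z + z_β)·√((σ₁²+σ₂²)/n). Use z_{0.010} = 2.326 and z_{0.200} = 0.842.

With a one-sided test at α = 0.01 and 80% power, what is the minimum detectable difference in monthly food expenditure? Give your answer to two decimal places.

δ = (z_α + z_β) · √((σ₁²+σ₂²)/n)
  = (2.326 + 0.842) · √(9522/682)
  = 3.168 · √13.9619
  = 3.168 · 3.7366
  = 11.8374

Minimum detectable difference ≈ 11.84 USD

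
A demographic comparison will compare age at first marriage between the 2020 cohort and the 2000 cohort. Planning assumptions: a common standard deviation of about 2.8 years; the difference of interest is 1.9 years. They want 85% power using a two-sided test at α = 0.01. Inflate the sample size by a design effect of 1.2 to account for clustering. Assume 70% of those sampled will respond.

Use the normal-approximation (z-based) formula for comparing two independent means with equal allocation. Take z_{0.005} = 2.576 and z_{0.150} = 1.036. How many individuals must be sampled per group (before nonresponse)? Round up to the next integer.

n = (z_{α/2} + z_β)² · (σ₁² + σ₂²) / δ²
  = (2.576 + 1.036)² · (2·2.8² = 15.68) / 1.9²
  = 13.0465 · 15.68 / 3.61
  = 56.67
Design effect: 1.2 × 56.67 = 68.00.
Adjust for 70% response: 68.00 / 0.70 = 97.14.
Round up → n = 98 per group.

n = 98 per group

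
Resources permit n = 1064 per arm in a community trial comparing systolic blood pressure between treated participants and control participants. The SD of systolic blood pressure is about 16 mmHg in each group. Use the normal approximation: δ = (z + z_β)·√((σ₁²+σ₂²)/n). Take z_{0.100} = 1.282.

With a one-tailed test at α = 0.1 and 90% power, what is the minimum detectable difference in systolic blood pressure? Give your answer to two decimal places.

δ = (z_α + z_β) · √((σ₁²+σ₂²)/n)
  = (1.282 + 1.282) · √(512/1064)
  = 2.564 · √0.4812
  = 2.564 · 0.6937
  = 1.7786

Minimum detectable difference ≈ 1.78 mmHg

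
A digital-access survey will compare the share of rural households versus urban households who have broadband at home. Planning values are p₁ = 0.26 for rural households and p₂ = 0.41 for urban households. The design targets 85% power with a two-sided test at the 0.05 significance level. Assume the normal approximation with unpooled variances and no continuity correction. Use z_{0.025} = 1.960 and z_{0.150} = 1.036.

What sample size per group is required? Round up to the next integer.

n = 174 per group

n = (z_{α/2} + z_β)² · [p₁(1−p₁) + p₂(1−p₂)] / (p₁ − p₂)²
  = (1.960 + 1.036)² · (0.26·0.74 + 0.41·0.59) / (-0.15)²
  = (2.996)² · (0.1924 + 0.2419) / 0.0225
  = 8.9760 · 0.4343 / 0.0225
  = 173.26
Round up → n = 174 per group.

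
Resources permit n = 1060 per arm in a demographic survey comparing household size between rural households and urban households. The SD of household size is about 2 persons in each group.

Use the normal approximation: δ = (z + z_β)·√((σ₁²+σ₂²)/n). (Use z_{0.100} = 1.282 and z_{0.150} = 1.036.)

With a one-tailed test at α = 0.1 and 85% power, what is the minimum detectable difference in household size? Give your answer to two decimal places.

Minimum detectable difference ≈ 0.20 persons

δ = (z_α + z_β) · √((σ₁²+σ₂²)/n)
  = (1.282 + 1.036) · √(8/1060)
  = 2.318 · √0.00755
  = 2.318 · 0.0869
  = 0.2014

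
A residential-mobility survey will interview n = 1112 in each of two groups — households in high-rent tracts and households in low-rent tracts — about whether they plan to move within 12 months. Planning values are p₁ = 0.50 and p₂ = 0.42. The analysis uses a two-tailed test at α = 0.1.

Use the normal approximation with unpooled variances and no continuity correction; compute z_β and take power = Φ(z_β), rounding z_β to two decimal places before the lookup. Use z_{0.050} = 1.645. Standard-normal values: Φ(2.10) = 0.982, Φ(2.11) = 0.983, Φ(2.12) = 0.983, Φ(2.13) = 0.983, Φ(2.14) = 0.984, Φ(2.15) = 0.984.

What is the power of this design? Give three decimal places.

z_β = |p₁−p₂|·√(n/[p₁q₁+p₂q₂]) − z_{α/2}
    = 0.08 · √(1112/0.4936) − 1.645
    = 0.08 · 47.4641 − 1.645
    = 3.7971 − 1.645 = 2.1521 → 2.15
Power = Φ(2.15) = 0.984.

Power ≈ 0.984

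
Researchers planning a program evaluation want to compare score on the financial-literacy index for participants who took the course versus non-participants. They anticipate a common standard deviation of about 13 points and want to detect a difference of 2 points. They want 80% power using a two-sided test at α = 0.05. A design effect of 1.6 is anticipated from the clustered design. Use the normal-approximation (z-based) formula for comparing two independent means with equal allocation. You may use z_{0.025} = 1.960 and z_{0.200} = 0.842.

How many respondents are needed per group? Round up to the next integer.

n = (z_{α/2} + z_β)² · (σ₁² + σ₂²) / δ²
  = (1.960 + 0.842)² · (2·13² = 338) / 2²
  = 7.8512 · 338 / 4
  = 663.43
Design effect: 1.6 × 663.43 = 1061.48.
Round up → n = 1062 per group.

n = 1062 per group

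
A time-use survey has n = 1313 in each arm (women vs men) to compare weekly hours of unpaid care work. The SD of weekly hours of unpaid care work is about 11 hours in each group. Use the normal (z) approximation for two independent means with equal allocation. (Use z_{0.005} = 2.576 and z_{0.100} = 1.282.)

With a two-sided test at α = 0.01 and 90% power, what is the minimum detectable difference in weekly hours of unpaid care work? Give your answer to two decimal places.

δ = (z_{α/2} + z_β) · √((σ₁²+σ₂²)/n)
  = (2.576 + 1.282) · √(242/1313)
  = 3.858 · √0.18431
  = 3.858 · 0.4293
  = 1.6563

Minimum detectable difference ≈ 1.66 hours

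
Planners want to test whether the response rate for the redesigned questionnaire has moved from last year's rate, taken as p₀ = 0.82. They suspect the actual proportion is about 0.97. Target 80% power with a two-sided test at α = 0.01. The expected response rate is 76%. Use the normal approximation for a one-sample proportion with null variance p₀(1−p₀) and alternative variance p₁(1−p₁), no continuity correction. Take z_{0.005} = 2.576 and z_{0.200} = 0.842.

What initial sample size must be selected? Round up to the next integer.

n = [z_{α/2}·√(p₀q₀) + z_β·√(p₁q₁)]² / (p₁ − p₀)²
  = [2.576·√(0.82·0.18) + 0.842·√(0.97·0.03)]² / (0.15)²
  = [2.576·0.3842 + 0.842·0.1706]² / 0.0225
  = [1.1333]² / 0.0225
  = 57.08
Adjust for 76% response: 57.08 / 0.76 = 75.11.
Round up → n = 76.

n = 76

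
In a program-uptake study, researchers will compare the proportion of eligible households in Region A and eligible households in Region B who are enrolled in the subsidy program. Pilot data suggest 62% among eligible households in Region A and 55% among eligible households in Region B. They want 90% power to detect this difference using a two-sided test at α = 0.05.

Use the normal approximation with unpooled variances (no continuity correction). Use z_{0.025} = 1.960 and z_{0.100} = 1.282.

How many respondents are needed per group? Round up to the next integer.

n = 1037 per group

n = (z_{α/2} + z_β)² · [p₁(1−p₁) + p₂(1−p₂)] / (p₁ − p₂)²
  = (1.960 + 1.282)² · (0.62·0.38 + 0.55·0.45) / (0.07)²
  = (3.242)² · (0.2356 + 0.2475) / 0.0049
  = 10.5106 · 0.4831 / 0.0049
  = 1036.26
Round up → n = 1037 per group.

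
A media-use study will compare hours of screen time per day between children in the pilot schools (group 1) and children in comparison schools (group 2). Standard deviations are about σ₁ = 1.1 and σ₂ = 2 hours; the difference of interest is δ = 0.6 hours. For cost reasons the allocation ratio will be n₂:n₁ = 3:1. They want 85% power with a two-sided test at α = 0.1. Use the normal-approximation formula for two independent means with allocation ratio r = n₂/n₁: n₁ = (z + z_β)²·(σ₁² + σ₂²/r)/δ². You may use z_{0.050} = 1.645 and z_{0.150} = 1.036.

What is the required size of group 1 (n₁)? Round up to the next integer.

n₁ = (z_{α/2} + z_β)² · (σ₁² + σ₂²/r) / δ²
   = (1.645 + 1.036)² · (1.1² + 2²/3) / 0.6²
   = 7.1878 · (1.21 + 1.3333) / 0.36
   = 7.1878 · 2.5433 / 0.36
   = 50.78
Round up → n₁ = 51; n₂ = r·n₁ = 3 × 51 = 153.

n₁ = 51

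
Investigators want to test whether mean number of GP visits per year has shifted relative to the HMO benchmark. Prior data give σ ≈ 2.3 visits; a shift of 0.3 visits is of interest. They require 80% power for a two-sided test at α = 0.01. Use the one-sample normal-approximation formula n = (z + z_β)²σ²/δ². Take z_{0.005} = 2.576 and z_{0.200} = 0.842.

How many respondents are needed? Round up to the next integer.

n = 687

n = (z_{α/2} + z_β)² · σ² / δ²
  = (2.576 + 0.842)² · 2.3² / 0.3²
  = 11.6827 · 5.29 / 0.09
  = 686.68
Round up → n = 687.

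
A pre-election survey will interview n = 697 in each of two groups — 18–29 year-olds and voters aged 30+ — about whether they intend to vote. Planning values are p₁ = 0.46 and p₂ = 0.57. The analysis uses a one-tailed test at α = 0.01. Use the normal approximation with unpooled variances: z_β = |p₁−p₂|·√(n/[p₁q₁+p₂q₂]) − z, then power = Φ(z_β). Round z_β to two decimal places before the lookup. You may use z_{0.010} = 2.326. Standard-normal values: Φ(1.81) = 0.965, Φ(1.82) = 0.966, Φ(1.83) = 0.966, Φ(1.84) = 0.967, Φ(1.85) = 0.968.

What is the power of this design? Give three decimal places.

z_β = |p₁−p₂|·√(n/[p₁q₁+p₂q₂]) − z_α
    = 0.11 · √(697/0.4935) − 2.326
    = 0.11 · 37.5814 − 2.326
    = 4.1340 − 2.326 = 1.8080 → 1.81
Power = Φ(1.81) = 0.965.

Power ≈ 0.965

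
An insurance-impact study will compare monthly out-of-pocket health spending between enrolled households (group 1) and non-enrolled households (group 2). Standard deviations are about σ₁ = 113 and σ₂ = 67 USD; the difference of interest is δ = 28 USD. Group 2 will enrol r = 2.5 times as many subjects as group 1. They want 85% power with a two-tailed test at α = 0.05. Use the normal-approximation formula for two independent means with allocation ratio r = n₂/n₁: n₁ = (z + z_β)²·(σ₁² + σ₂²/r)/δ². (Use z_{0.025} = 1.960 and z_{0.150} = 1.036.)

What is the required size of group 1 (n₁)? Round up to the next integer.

n₁ = 167

n₁ = (z_{α/2} + z_β)² · (σ₁² + σ₂²/r) / δ²
   = (1.960 + 1.036)² · (113² + 67²/2.5) / 28²
   = 8.9760 · (12769 + 1795.6) / 784
   = 8.9760 · 14564.6 / 784
   = 166.75
Round up → n₁ = 167; n₂ = r·n₁ = 2.5 × 167 = 418.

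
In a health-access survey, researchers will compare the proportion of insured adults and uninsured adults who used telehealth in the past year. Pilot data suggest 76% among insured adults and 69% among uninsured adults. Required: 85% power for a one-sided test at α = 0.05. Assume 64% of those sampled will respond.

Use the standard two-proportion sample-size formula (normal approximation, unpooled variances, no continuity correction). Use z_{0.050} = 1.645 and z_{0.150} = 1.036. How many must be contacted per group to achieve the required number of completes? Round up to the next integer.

n = (z_α + z_β)² · [p₁(1−p₁) + p₂(1−p₂)] / (p₁ − p₂)²
  = (1.645 + 1.036)² · (0.76·0.24 + 0.69·0.31) / (0.07)²
  = (2.681)² · (0.1824 + 0.2139) / 0.0049
  = 7.1878 · 0.3963 / 0.0049
  = 581.33
Adjust for 64% response: 581.33 / 0.64 = 908.33.
Round up → n = 909 per group.

n = 909 per group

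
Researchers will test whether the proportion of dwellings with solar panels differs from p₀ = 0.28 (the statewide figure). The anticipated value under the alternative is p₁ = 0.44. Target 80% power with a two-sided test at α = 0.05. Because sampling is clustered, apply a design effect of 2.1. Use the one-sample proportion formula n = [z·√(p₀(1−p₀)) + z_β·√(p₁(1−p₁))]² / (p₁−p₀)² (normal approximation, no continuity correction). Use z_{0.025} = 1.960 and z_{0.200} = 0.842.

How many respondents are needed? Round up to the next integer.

n = [z_{α/2}·√(p₀q₀) + z_β·√(p₁q₁)]² / (p₁ − p₀)²
  = [1.960·√(0.28·0.72) + 0.842·√(0.44·0.56)]² / (0.16)²
  = [1.960·0.4490 + 0.842·0.4964]² / 0.0256
  = [1.2980]² / 0.0256
  = 65.81
Design effect: 2.1 × 65.81 = 138.21.
Round up → n = 139.

n = 139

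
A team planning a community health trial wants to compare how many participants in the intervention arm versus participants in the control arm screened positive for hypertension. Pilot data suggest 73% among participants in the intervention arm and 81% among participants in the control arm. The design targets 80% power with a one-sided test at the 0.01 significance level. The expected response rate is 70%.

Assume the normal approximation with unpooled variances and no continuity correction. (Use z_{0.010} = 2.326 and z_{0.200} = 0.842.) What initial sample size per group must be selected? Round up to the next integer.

n = (z_α + z_β)² · [p₁(1−p₁) + p₂(1−p₂)] / (p₁ − p₂)²
  = (2.326 + 0.842)² · (0.73·0.27 + 0.81·0.19) / (-0.08)²
  = (3.168)² · (0.1971 + 0.1539) / 0.0064
  = 10.0362 · 0.3510 / 0.0064
  = 550.42
Adjust for 70% response: 550.42 / 0.70 = 786.32.
Round up → n = 787 per group.

n = 787 per group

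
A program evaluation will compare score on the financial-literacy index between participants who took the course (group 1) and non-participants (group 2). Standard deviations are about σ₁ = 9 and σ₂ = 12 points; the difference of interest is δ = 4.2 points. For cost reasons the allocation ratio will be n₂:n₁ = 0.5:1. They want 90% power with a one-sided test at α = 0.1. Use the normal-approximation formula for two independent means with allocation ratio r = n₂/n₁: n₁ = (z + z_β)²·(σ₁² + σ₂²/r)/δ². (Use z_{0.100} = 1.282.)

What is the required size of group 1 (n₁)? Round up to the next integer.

n₁ = 138

n₁ = (z_α + z_β)² · (σ₁² + σ₂²/r) / δ²
   = (1.282 + 1.282)² · (9² + 12²/0.5) / 4.2²
   = 6.5741 · (81 + 288) / 17.64
   = 6.5741 · 369 / 17.64
   = 137.52
Round up → n₁ = 138; n₂ = r·n₁ = 0.5 × 138 = 69.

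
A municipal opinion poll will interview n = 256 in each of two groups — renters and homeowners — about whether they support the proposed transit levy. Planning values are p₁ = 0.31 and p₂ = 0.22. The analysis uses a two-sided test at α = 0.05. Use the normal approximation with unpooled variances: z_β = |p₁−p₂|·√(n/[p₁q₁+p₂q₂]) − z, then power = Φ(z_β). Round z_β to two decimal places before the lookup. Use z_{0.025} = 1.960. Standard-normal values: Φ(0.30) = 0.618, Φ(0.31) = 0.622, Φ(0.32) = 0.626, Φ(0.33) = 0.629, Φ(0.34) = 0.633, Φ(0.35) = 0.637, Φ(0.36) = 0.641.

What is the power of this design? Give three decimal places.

Power ≈ 0.641

z_β = |p₁−p₂|·√(n/[p₁q₁+p₂q₂]) − z_{α/2}
    = 0.09 · √(256/0.3855) − 1.960
    = 0.09 · 25.7696 − 1.960
    = 2.3193 − 1.960 = 0.3593 → 0.36
Power = Φ(0.36) = 0.641.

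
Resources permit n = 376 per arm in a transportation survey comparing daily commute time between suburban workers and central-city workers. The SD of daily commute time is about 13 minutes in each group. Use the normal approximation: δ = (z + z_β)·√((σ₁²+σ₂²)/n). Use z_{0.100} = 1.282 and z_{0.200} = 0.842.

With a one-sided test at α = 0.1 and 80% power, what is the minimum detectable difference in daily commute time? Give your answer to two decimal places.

δ = (z_α + z_β) · √((σ₁²+σ₂²)/n)
  = (1.282 + 0.842) · √(338/376)
  = 2.124 · √0.89894
  = 2.124 · 0.9481
  = 2.0138

Minimum detectable difference ≈ 2.01 minutes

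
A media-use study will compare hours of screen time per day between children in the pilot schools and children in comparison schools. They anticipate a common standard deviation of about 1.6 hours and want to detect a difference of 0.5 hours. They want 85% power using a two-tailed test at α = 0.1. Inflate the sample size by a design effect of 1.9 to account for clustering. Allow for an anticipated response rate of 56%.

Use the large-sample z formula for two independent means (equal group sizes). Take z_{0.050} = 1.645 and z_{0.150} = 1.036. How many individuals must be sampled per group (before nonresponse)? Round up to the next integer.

n = 500 per group

n = (z_{α/2} + z_β)² · (σ₁² + σ₂²) / δ²
  = (1.645 + 1.036)² · (2·1.6² = 5.12) / 0.5²
  = 7.1878 · 5.12 / 0.25
  = 147.21
Design effect: 1.9 × 147.21 = 279.69.
Adjust for 56% response: 279.69 / 0.56 = 499.45.
Round up → n = 500 per group.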